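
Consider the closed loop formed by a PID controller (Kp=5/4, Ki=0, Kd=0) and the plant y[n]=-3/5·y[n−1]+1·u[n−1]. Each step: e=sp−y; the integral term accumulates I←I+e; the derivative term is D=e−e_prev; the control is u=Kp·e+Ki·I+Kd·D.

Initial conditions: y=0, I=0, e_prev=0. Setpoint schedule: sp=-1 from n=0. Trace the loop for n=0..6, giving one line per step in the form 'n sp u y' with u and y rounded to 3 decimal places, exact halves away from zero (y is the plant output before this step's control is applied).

(exact arithmetic carried between steps; '≈' marks a value shown rounded to 6 d.p. or computed from one; I and e_prev carry over from the previous line; the table rounds u and y to 3 d.p., halves away from zero)
n=0: y=0, sp=-1, e=sp−y=-1; I=-1, D=e−e_prev=-1; u=5/4·(-1)+0·(-1)+0·(-1)=-1.25; next y=-3/5·0+1·(-1.25)=-1.25
n=1: y=-1.25, sp=-1, e=sp−y=0.25; I=-0.75, D=e−e_prev=1.25; u=5/4·0.25+0·(-0.75)+0·1.25=0.3125; next y=-3/5·(-1.25)+1·0.3125=1.0625
n=2: y=1.0625, sp=-1, e=sp−y=-2.0625; I=-2.8125, D=e−e_prev=-2.3125; u=5/4·(-2.0625)+0·(-2.8125)+0·(-2.3125)=-2.578125; next y=-3/5·1.0625+1·(-2.578125)=-3.215625
n=3: y=-3.215625, sp=-1, e=sp−y=2.215625; I=-0.596875, D=e−e_prev=4.278125; u=5/4·2.215625+0·(-0.596875)+0·4.278125≈2.769531; next y=-3/5·(-3.215625)+1·2.769531≈4.698906
n=4: y≈4.698906, sp=-1, e=sp−y≈-5.698906; I≈-6.295781, D=e−e_prev≈-7.914531; u=5/4·(-5.698906)+0·(-6.295781)+0·(-7.914531)≈-7.123633; next y=-3/5·4.698906+1·(-7.123633)≈-9.942977
n=5: y≈-9.942977, sp=-1, e=sp−y≈8.942977; I≈2.647195, D=e−e_prev≈14.641883; u=5/4·8.942977+0·2.647195+0·14.641883≈11.178721; next y=-3/5·(-9.942977)+1·11.178721≈17.144507
n=6: y≈17.144507, sp=-1, e=sp−y≈-18.144507; I≈-15.497311, D=e−e_prev≈-27.087483; u=5/4·(-18.144507)+0·(-15.497311)+0·(-27.087483)≈-22.680633; next y=-3/5·17.144507+1·(-22.680633)≈-32.967337

0 -1 -1.250 0.000
1 -1 0.313 -1.250
2 -1 -2.578 1.063
3 -1 2.770 -3.216
4 -1 -7.124 4.699
5 -1 11.179 -9.943
6 -1 -22.681 17.145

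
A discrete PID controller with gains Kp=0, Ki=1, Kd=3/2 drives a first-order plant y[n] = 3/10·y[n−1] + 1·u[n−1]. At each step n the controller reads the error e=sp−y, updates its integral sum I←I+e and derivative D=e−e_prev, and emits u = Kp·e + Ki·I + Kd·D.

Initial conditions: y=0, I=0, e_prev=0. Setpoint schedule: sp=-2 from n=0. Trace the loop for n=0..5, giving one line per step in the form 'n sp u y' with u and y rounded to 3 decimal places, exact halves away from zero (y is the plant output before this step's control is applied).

(exact arithmetic carried between steps; '≈' marks a value shown rounded to 6 d.p. or computed from one; I and e_prev carry over from the previous line; the table rounds u and y to 3 d.p., halves away from zero)
n=0: y=0, sp=-2, e=sp−y=-2; I=-2, D=e−e_prev=-2; u=0·(-2)+1·(-2)+3/2·(-2)=-5; next y=3/10·0+1·(-5)=-5
n=1: y=-5, sp=-2, e=sp−y=3; I=1, D=e−e_prev=5; u=0·3+1·1+3/2·5=8.5; next y=3/10·(-5)+1·8.5=7
n=2: y=7, sp=-2, e=sp−y=-9; I=-8, D=e−e_prev=-12; u=0·(-9)+1·(-8)+3/2·(-12)=-26; next y=3/10·7+1·(-26)=-23.9
n=3: y=-23.9, sp=-2, e=sp−y=21.9; I=13.9, D=e−e_prev=30.9; u=0·21.9+1·13.9+3/2·30.9=60.25; next y=3/10·(-23.9)+1·60.25=53.08
n=4: y=53.08, sp=-2, e=sp−y=-55.08; I=-41.18, D=e−e_prev=-76.98; u=0·(-55.08)+1·(-41.18)+3/2·(-76.98)=-156.65; next y=3/10·53.08+1·(-156.65)=-140.726
n=5: y=-140.726, sp=-2, e=sp−y=138.726; I=97.546, D=e−e_prev=193.806; u=0·138.726+1·97.546+3/2·193.806=388.255; next y=3/10·(-140.726)+1·388.255=346.0372

0 -2 -5.000 0.000
1 -2 8.500 -5.000
2 -2 -26.000 7.000
3 -2 60.250 -23.900
4 -2 -156.650 53.080
5 -2 388.255 -140.726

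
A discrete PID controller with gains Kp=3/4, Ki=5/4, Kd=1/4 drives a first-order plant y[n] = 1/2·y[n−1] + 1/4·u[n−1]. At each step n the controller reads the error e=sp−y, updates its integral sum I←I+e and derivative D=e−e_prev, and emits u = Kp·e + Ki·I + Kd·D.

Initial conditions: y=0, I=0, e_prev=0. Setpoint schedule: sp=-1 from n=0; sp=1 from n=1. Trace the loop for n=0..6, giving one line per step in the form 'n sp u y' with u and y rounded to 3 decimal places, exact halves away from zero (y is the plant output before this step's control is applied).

(exact arithmetic carried between steps; '≈' marks a value shown rounded to 6 d.p. or computed from one; I and e_prev carry over from the previous line; the table rounds u and y to 3 d.p., halves away from zero)
n=0: y=0, sp=-1, e=sp−y=-1; I=-1, D=e−e_prev=-1; u=3/4·(-1)+5/4·(-1)+1/4·(-1)=-2.25; next y=1/2·0+1/4·(-2.25)=-0.5625
n=1: y=-0.5625, sp=1, e=sp−y=1.5625; I=0.5625, D=e−e_prev=2.5625; u=3/4·1.5625+5/4·0.5625+1/4·2.5625=2.515625; next y=1/2·(-0.5625)+1/4·2.515625≈0.347656
n=2: y≈0.347656, sp=1, e=sp−y≈0.652344; I≈1.214844, D=e−e_prev≈-0.910156; u=3/4·0.652344+5/4·1.214844+1/4·(-0.910156)≈1.780273; next y=1/2·0.347656+1/4·1.780273≈0.618896
n=3: y≈0.618896, sp=1, e=sp−y≈0.381104; I≈1.595947, D=e−e_prev≈-0.271240; u=3/4·0.381104+5/4·1.595947+1/4·(-0.271240)≈2.212952; next y=1/2·0.618896+1/4·2.212952≈0.862686
n=4: y≈0.862686, sp=1, e=sp−y≈0.137314; I≈1.733261, D=e−e_prev≈-0.243790; u=3/4·0.137314+5/4·1.733261+1/4·(-0.243790)≈2.208614; next y=1/2·0.862686+1/4·2.208614≈0.983497
n=5: y≈0.983497, sp=1, e=sp−y≈0.016503; I≈1.749764, D=e−e_prev≈-0.120811; u=3/4·0.016503+5/4·1.749764+1/4·(-0.120811)≈2.169380; next y=1/2·0.983497+1/4·2.169380≈1.034093
n=6: y≈1.034093, sp=1, e=sp−y≈-0.034093; I≈1.715671, D=e−e_prev≈-0.050597; u=3/4·(-0.034093)+5/4·1.715671+1/4·(-0.050597)≈2.106369; next y=1/2·1.034093+1/4·2.106369≈1.043639

0 -1 -2.250 0.000
1 1 2.516 -0.563
2 1 1.780 0.348
3 1 2.213 0.619
4 1 2.209 0.863
5 1 2.169 0.983
6 1 2.106 1.034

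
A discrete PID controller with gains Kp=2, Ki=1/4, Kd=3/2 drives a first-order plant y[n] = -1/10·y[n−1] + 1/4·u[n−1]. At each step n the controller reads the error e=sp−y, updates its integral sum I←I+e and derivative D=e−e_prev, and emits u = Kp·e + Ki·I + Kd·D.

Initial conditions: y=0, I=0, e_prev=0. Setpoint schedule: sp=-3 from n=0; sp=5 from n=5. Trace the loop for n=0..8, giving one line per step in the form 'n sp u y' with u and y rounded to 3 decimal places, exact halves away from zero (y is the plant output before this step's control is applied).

(exact arithmetic carried between steps; '≈' marks a value shown rounded to 6 d.p. or computed from one; I and e_prev carry over from the previous line; the table rounds u and y to 3 d.p., halves away from zero)
n=0: y=0, sp=-3, e=sp−y=-3; I=-3, D=e−e_prev=-3; u=2·(-3)+1/4·(-3)+3/2·(-3)=-11.25; next y=-1/10·0+1/4·(-11.25)=-2.8125
n=1: y=-2.8125, sp=-3, e=sp−y=-0.1875; I=-3.1875, D=e−e_prev=2.8125; u=2·(-0.1875)+1/4·(-3.1875)+3/2·2.8125=3.046875; next y=-1/10·(-2.8125)+1/4·3.046875≈1.042969
n=2: y≈1.042969, sp=-3, e=sp−y≈-4.042969; I≈-7.230469, D=e−e_prev≈-3.855469; u=2·(-4.042969)+1/4·(-7.230469)+3/2·(-3.855469)≈-15.676758; next y=-1/10·1.042969+1/4·(-15.676758)≈-4.023486
n=3: y≈-4.023486, sp=-3, e=sp−y≈1.023486; I≈-6.206982, D=e−e_prev≈5.066455; u=2·1.023486+1/4·(-6.206982)+3/2·5.066455≈8.094910; next y=-1/10·(-4.023486)+1/4·8.094910≈2.426076
n=4: y≈2.426076, sp=-3, e=sp−y≈-5.426076; I≈-11.633058, D=e−e_prev≈-6.449562; u=2·(-5.426076)+1/4·(-11.633058)+3/2·(-6.449562)≈-23.434760; next y=-1/10·2.426076+1/4·(-23.434760)≈-6.101298
n=5: y≈-6.101298, sp=5, e=sp−y≈11.101298; I≈-0.531761, D=e−e_prev≈16.527374; u=2·11.101298+1/4·(-0.531761)+3/2·16.527374≈46.860716; next y=-1/10·(-6.101298)+1/4·46.860716≈12.325309
n=6: y≈12.325309, sp=5, e=sp−y≈-7.325309; I≈-7.857069, D=e−e_prev≈-18.426606; u=2·(-7.325309)+1/4·(-7.857069)+3/2·(-18.426606)≈-44.254794; next y=-1/10·12.325309+1/4·(-44.254794)≈-12.296229
n=7: y≈-12.296229, sp=5, e=sp−y≈17.296229; I≈9.439160, D=e−e_prev≈24.621538; u=2·17.296229+1/4·9.439160+3/2·24.621538≈73.884556; next y=-1/10·(-12.296229)+1/4·73.884556≈19.700762
n=8: y≈19.700762, sp=5, e=sp−y≈-14.700762; I≈-5.261602, D=e−e_prev≈-31.996991; u=2·(-14.700762)+1/4·(-5.261602)+3/2·(-31.996991)≈-78.712412; next y=-1/10·19.700762+1/4·(-78.712412)≈-21.648179

0 -3 -11.250 0.000
1 -3 3.047 -2.813
2 -3 -15.677 1.043
3 -3 8.095 -4.023
4 -3 -23.435 2.426
5 5 46.861 -6.101
6 5 -44.255 12.325
7 5 73.885 -12.296
8 5 -78.712 19.701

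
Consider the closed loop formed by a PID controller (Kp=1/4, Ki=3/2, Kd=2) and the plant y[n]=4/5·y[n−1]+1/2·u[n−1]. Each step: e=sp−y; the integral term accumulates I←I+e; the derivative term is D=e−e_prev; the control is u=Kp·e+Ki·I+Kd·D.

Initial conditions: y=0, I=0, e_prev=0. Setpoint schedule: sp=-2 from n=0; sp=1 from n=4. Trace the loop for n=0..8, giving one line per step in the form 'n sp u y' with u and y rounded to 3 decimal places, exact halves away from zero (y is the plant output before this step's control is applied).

(exact arithmetic carried between steps; '≈' marks a value shown rounded to 6 d.p. or computed from one; I and e_prev carry over from the previous line; the table rounds u and y to 3 d.p., halves away from zero)
n=0: y=0, sp=-2, e=sp−y=-2; I=-2, D=e−e_prev=-2; u=1/4·(-2)+3/2·(-2)+2·(-2)=-7.5; next y=4/5·0+1/2·(-7.5)=-3.75
n=1: y=-3.75, sp=-2, e=sp−y=1.75; I=-0.25, D=e−e_prev=3.75; u=1/4·1.75+3/2·(-0.25)+2·3.75=7.5625; next y=4/5·(-3.75)+1/2·7.5625=0.78125
n=2: y=0.78125, sp=-2, e=sp−y=-2.78125; I=-3.03125, D=e−e_prev=-4.53125; u=1/4·(-2.78125)+3/2·(-3.03125)+2·(-4.53125)≈-14.304688; next y=4/5·0.78125+1/2·(-14.304688)≈-6.527344
n=3: y≈-6.527344, sp=-2, e=sp−y≈4.527344; I≈1.496094, D=e−e_prev≈7.308594; u=1/4·4.527344+3/2·1.496094+2·7.308594≈17.993164; next y=4/5·(-6.527344)+1/2·17.993164≈3.774707
n=4: y≈3.774707, sp=1, e=sp−y≈-2.774707; I≈-1.278613, D=e−e_prev≈-7.302051; u=1/4·(-2.774707)+3/2·(-1.278613)+2·(-7.302051)≈-17.215698; next y=4/5·3.774707+1/2·(-17.215698)≈-5.588083
n=5: y≈-5.588083, sp=1, e=sp−y≈6.588083; I≈5.309470, D=e−e_prev≈9.362791; u=1/4·6.588083+3/2·5.309470+2·9.362791≈28.336807; next y=4/5·(-5.588083)+1/2·28.336807≈9.697937
n=6: y≈9.697937, sp=1, e=sp−y≈-8.697937; I≈-3.388467, D=e−e_prev≈-15.286020; u=1/4·(-8.697937)+3/2·(-3.388467)+2·(-15.286020)≈-37.829225; next y=4/5·9.697937+1/2·(-37.829225)≈-11.156263
n=7: y≈-11.156263, sp=1, e=sp−y≈12.156263; I≈8.767796, D=e−e_prev≈20.854200; u=1/4·12.156263+3/2·8.767796+2·20.854200≈57.899160; next y=4/5·(-11.156263)+1/2·57.899160≈20.024570
n=8: y≈20.024570, sp=1, e=sp−y≈-19.024570; I≈-10.256773, D=e−e_prev≈-31.180832; u=1/4·(-19.024570)+3/2·(-10.256773)+2·(-31.180832)≈-82.502967; next y=4/5·20.024570+1/2·(-82.502967)≈-25.231828

0 -2 -7.500 0.000
1 -2 7.563 -3.750
2 -2 -14.305 0.781
3 -2 17.993 -6.527
4 1 -17.216 3.775
5 1 28.337 -5.588
6 1 -37.829 9.698
7 1 57.899 -11.156
8 1 -82.503 20.025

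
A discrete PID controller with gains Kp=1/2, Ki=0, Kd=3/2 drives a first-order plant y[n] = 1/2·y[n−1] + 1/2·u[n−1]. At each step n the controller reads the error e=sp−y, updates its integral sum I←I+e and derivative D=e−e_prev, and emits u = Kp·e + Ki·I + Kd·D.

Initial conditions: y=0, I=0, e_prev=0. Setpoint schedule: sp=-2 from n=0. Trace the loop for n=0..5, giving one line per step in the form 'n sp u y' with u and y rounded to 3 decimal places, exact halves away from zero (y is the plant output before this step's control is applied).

(exact arithmetic carried between steps; '≈' marks a value shown rounded to 6 d.p. or computed from one; I and e_prev carry over from the previous line; the table rounds u and y to 3 d.p., halves away from zero)
n=0: y=0, sp=-2, e=sp−y=-2; I=-2, D=e−e_prev=-2; u=1/2·(-2)+0·(-2)+3/2·(-2)=-4; next y=1/2·0+1/2·(-4)=-2
n=1: y=-2, sp=-2, e=sp−y=0; I=-2, D=e−e_prev=2; u=1/2·0+0·(-2)+3/2·2=3; next y=1/2·(-2)+1/2·3=0.5
n=2: y=0.5, sp=-2, e=sp−y=-2.5; I=-4.5, D=e−e_prev=-2.5; u=1/2·(-2.5)+0·(-4.5)+3/2·(-2.5)=-5; next y=1/2·0.5+1/2·(-5)=-2.25
n=3: y=-2.25, sp=-2, e=sp−y=0.25; I=-4.25, D=e−e_prev=2.75; u=1/2·0.25+0·(-4.25)+3/2·2.75=4.25; next y=1/2·(-2.25)+1/2·4.25=1
n=4: y=1, sp=-2, e=sp−y=-3; I=-7.25, D=e−e_prev=-3.25; u=1/2·(-3)+0·(-7.25)+3/2·(-3.25)=-6.375; next y=1/2·1+1/2·(-6.375)=-2.6875
n=5: y=-2.6875, sp=-2, e=sp−y=0.6875; I=-6.5625, D=e−e_prev=3.6875; u=1/2·0.6875+0·(-6.5625)+3/2·3.6875=5.875; next y=1/2·(-2.6875)+1/2·5.875=1.59375

0 -2 -4.000 0.000
1 -2 3.000 -2.000
2 -2 -5.000 0.500
3 -2 4.250 -2.250
4 -2 -6.375 1.000
5 -2 5.875 -2.688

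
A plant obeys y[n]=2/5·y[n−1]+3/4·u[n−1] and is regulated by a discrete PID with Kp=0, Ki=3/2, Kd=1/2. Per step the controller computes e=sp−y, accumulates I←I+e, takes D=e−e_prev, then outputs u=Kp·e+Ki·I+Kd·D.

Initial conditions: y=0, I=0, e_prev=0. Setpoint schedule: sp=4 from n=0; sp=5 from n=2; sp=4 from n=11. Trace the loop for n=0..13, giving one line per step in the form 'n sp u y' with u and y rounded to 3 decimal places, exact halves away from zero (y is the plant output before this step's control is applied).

(exact arithmetic carried between steps; '≈' marks a value shown rounded to 6 d.p. or computed from one; I and e_prev carry over from the previous line; the table rounds u and y to 3 d.p., halves away from zero)
n=0: y=0, sp=4, e=sp−y=4; I=4, D=e−e_prev=4; u=0·4+3/2·4+1/2·4=8; next y=2/5·0+3/4·8=6
n=1: y=6, sp=4, e=sp−y=-2; I=2, D=e−e_prev=-6; u=0·(-2)+3/2·2+1/2·(-6)=0; next y=2/5·6+3/4·0=2.4
n=2: y=2.4, sp=5, e=sp−y=2.6; I=4.6, D=e−e_prev=4.6; u=0·2.6+3/2·4.6+1/2·4.6=9.2; next y=2/5·2.4+3/4·9.2=7.86
n=3: y=7.86, sp=5, e=sp−y=-2.86; I=1.74, D=e−e_prev=-5.46; u=0·(-2.86)+3/2·1.74+1/2·(-5.46)=-0.12; next y=2/5·7.86+3/4·(-0.12)=3.054
n=4: y=3.054, sp=5, e=sp−y=1.946; I=3.686, D=e−e_prev=4.806; u=0·1.946+3/2·3.686+1/2·4.806=7.932; next y=2/5·3.054+3/4·7.932=7.1706
n=5: y=7.1706, sp=5, e=sp−y=-2.1706; I=1.5154, D=e−e_prev=-4.1166; u=0·(-2.1706)+3/2·1.5154+1/2·(-4.1166)=0.2148; next y=2/5·7.1706+3/4·0.2148=3.02934
n=6: y=3.02934, sp=5, e=sp−y=1.97066; I=3.48606, D=e−e_prev=4.14126; u=0·1.97066+3/2·3.48606+1/2·4.14126=7.29972; next y=2/5·3.02934+3/4·7.29972=6.686526
n=7: y=6.686526, sp=5, e=sp−y=-1.686526; I=1.799534, D=e−e_prev=-3.657186; u=0·(-1.686526)+3/2·1.799534+1/2·(-3.657186)=0.870708; next y=2/5·6.686526+3/4·0.870708≈3.327641
n=8: y≈3.327641, sp=5, e=sp−y≈1.672359; I≈3.471893, D=e−e_prev≈3.358885; u=0·1.672359+3/2·3.471893+1/2·3.358885≈6.887281; next y=2/5·3.327641+3/4·6.887281≈6.496517
n=9: y≈6.496517, sp=5, e=sp−y≈-1.496517; I≈1.975375, D=e−e_prev≈-3.168876; u=0·(-1.496517)+3/2·1.975375+1/2·(-3.168876)≈1.378625; next y=2/5·6.496517+3/4·1.378625≈3.632575
n=10: y≈3.632575, sp=5, e=sp−y≈1.367425; I≈3.342800, D=e−e_prev≈2.863942; u=0·1.367425+3/2·3.342800+1/2·2.863942≈6.446170; next y=2/5·3.632575+3/4·6.446170≈6.287658
n=11: y≈6.287658, sp=4, e=sp−y≈-2.287658; I≈1.055142, D=e−e_prev≈-3.655083; u=0·(-2.287658)+3/2·1.055142+1/2·(-3.655083)≈-0.244829; next y=2/5·6.287658+3/4·(-0.244829)≈2.331442
n=12: y≈2.331442, sp=4, e=sp−y≈1.668558; I≈2.723700, D=e−e_prev≈3.956216; u=0·1.668558+3/2·2.723700+1/2·3.956216≈6.063658; next y=2/5·2.331442+3/4·6.063658≈5.480320
n=13: y≈5.480320, sp=4, e=sp−y≈-1.480320; I≈1.243380, D=e−e_prev≈-3.148879; u=0·(-1.480320)+3/2·1.243380+1/2·(-3.148879)≈0.290630; next y=2/5·5.480320+3/4·0.290630≈2.410101

0 4 8.000 0.000
1 4 0.000 6.000
2 5 9.200 2.400
3 5 -0.120 7.860
4 5 7.932 3.054
5 5 0.215 7.171
6 5 7.300 3.029
7 5 0.871 6.687
8 5 6.887 3.328
9 5 1.379 6.497
10 5 6.446 3.633
11 4 -0.245 6.288
12 4 6.064 2.331
13 4 0.291 5.480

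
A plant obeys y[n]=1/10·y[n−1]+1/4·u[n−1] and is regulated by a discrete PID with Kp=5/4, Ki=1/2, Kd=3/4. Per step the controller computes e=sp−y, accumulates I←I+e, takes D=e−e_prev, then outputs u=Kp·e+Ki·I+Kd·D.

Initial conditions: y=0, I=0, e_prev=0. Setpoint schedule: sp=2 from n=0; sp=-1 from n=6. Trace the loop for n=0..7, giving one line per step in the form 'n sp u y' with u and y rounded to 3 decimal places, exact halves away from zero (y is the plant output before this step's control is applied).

(exact arithmetic carried between steps; '≈' marks a value shown rounded to 6 d.p. or computed from one; I and e_prev carry over from the previous line; the table rounds u and y to 3 d.p., halves away from zero)
n=0: y=0, sp=2, e=sp−y=2; I=2, D=e−e_prev=2; u=5/4·2+1/2·2+3/4·2=5; next y=1/10·0+1/4·5=1.25
n=1: y=1.25, sp=2, e=sp−y=0.75; I=2.75, D=e−e_prev=-1.25; u=5/4·0.75+1/2·2.75+3/4·(-1.25)=1.375; next y=1/10·1.25+1/4·1.375=0.46875
n=2: y=0.46875, sp=2, e=sp−y=1.53125; I=4.28125, D=e−e_prev=0.78125; u=5/4·1.53125+1/2·4.28125+3/4·0.78125=4.640625; next y=1/10·0.46875+1/4·4.640625≈1.207031
n=3: y≈1.207031, sp=2, e=sp−y≈0.792969; I≈5.074219, D=e−e_prev≈-0.738281; u=5/4·0.792969+1/2·5.074219+3/4·(-0.738281)≈2.974609; next y=1/10·1.207031+1/4·2.974609≈0.864355
n=4: y≈0.864355, sp=2, e=sp−y≈1.135645; I≈6.209863, D=e−e_prev≈0.342676; u=5/4·1.135645+1/2·6.209863+3/4·0.342676≈4.781494; next y=1/10·0.864355+1/4·4.781494≈1.281809
n=5: y≈1.281809, sp=2, e=sp−y≈0.718191; I≈6.928054, D=e−e_prev≈-0.417454; u=5/4·0.718191+1/2·6.928054+3/4·(-0.417454)≈4.048676; next y=1/10·1.281809+1/4·4.048676≈1.140350
n=6: y≈1.140350, sp=-1, e=sp−y≈-2.140350; I≈4.787704, D=e−e_prev≈-2.858541; u=5/4·(-2.140350)+1/2·4.787704+3/4·(-2.858541)≈-2.425491; next y=1/10·1.140350+1/4·(-2.425491)≈-0.492338
n=7: y≈-0.492338, sp=-1, e=sp−y≈-0.507662; I≈4.280042, D=e−e_prev≈1.632687; u=5/4·(-0.507662)+1/2·4.280042+3/4·1.632687≈2.729959; next y=1/10·(-0.492338)+1/4·2.729959≈0.633256

0 2 5.000 0.000
1 2 1.375 1.250
2 2 4.641 0.469
3 2 2.975 1.207
4 2 4.781 0.864
5 2 4.049 1.282
6 -1 -2.425 1.140
7 -1 2.730 -0.492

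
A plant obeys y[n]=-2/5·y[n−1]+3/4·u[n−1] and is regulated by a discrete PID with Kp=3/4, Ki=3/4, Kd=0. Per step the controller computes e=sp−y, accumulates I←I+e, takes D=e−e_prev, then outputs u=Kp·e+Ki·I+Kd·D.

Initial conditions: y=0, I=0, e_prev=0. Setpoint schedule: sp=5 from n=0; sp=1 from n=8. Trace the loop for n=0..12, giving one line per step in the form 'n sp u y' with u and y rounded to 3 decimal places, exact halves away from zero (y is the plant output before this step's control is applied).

(exact arithmetic carried between steps; '≈' marks a value shown rounded to 6 d.p. or computed from one; I and e_prev carry over from the previous line; the table rounds u and y to 3 d.p., halves away from zero)
n=0: y=0, sp=5, e=sp−y=5; I=5, D=e−e_prev=5; u=3/4·5+3/4·5+0·5=7.5; next y=-2/5·0+3/4·7.5=5.625
n=1: y=5.625, sp=5, e=sp−y=-0.625; I=4.375, D=e−e_prev=-5.625; u=3/4·(-0.625)+3/4·4.375+0·(-5.625)=2.8125; next y=-2/5·5.625+3/4·2.8125=-0.140625
n=2: y=-0.140625, sp=5, e=sp−y=5.140625; I=9.515625, D=e−e_prev=5.765625; u=3/4·5.140625+3/4·9.515625+0·5.765625≈10.992188; next y=-2/5·(-0.140625)+3/4·10.992188≈8.300391
n=3: y≈8.300391, sp=5, e=sp−y≈-3.300391; I≈6.215234, D=e−e_prev≈-8.441016; u=3/4·(-3.300391)+3/4·6.215234+0·(-8.441016)≈2.186133; next y=-2/5·8.300391+3/4·2.186133≈-1.680557
n=4: y≈-1.680557, sp=5, e=sp−y≈6.680557; I≈12.895791, D=e−e_prev≈9.980947; u=3/4·6.680557+3/4·12.895791+0·9.980947≈14.682261; next y=-2/5·(-1.680557)+3/4·14.682261≈11.683918
n=5: y≈11.683918, sp=5, e=sp−y≈-6.683918; I≈6.211873, D=e−e_prev≈-13.364475; u=3/4·(-6.683918)+3/4·6.211873+0·(-13.364475)≈-0.354034; next y=-2/5·11.683918+3/4·(-0.354034)≈-4.939093
n=6: y≈-4.939093, sp=5, e=sp−y≈9.939093; I≈16.150966, D=e−e_prev≈16.623011; u=3/4·9.939093+3/4·16.150966+0·16.623011≈19.567544; next y=-2/5·(-4.939093)+3/4·19.567544≈16.651295
n=7: y≈16.651295, sp=5, e=sp−y≈-11.651295; I≈4.499671, D=e−e_prev≈-21.590388; u=3/4·(-11.651295)+3/4·4.499671+0·(-21.590388)≈-5.363718; next y=-2/5·16.651295+3/4·(-5.363718)≈-10.683307
n=8: y≈-10.683307, sp=1, e=sp−y≈11.683307; I≈16.182977, D=e−e_prev≈23.334602; u=3/4·11.683307+3/4·16.182977+0·23.334602≈20.899713; next y=-2/5·(-10.683307)+3/4·20.899713≈19.948107
n=9: y≈19.948107, sp=1, e=sp−y≈-18.948107; I≈-2.765130, D=e−e_prev≈-30.631414; u=3/4·(-18.948107)+3/4·(-2.765130)+0·(-30.631414)≈-16.284928; next y=-2/5·19.948107+3/4·(-16.284928)≈-20.192939
n=10: y≈-20.192939, sp=1, e=sp−y≈21.192939; I≈18.427809, D=e−e_prev≈40.141047; u=3/4·21.192939+3/4·18.427809+0·40.141047≈29.715561; next y=-2/5·(-20.192939)+3/4·29.715561≈30.363847
n=11: y≈30.363847, sp=1, e=sp−y≈-29.363847; I≈-10.936037, D=e−e_prev≈-50.556786; u=3/4·(-29.363847)+3/4·(-10.936037)+0·(-50.556786)≈-30.224913; next y=-2/5·30.363847+3/4·(-30.224913)≈-34.814223
n=12: y≈-34.814223, sp=1, e=sp−y≈35.814223; I≈24.878186, D=e−e_prev≈65.178070; u=3/4·35.814223+3/4·24.878186+0·65.178070≈45.519307; next y=-2/5·(-34.814223)+3/4·45.519307≈48.065170

0 5 7.500 0.000
1 5 2.813 5.625
2 5 10.992 -0.141
3 5 2.186 8.300
4 5 14.682 -1.681
5 5 -0.354 11.684
6 5 19.568 -4.939
7 5 -5.364 16.651
8 1 20.900 -10.683
9 1 -16.285 19.948
10 1 29.716 -20.193
11 1 -30.225 30.364
12 1 45.519 -34.814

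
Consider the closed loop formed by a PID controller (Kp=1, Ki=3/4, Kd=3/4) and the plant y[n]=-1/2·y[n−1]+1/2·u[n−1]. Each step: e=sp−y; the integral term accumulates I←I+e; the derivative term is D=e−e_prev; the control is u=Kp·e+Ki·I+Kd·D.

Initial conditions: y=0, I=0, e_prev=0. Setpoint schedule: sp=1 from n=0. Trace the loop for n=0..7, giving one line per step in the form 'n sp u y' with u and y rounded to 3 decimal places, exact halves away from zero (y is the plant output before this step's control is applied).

(exact arithmetic carried between steps; '≈' marks a value shown rounded to 6 d.p. or computed from one; I and e_prev carry over from the previous line; the table rounds u and y to 3 d.p., halves away from zero)
n=0: y=0, sp=1, e=sp−y=1; I=1, D=e−e_prev=1; u=1·1+3/4·1+3/4·1=2.5; next y=-1/2·0+1/2·2.5=1.25
n=1: y=1.25, sp=1, e=sp−y=-0.25; I=0.75, D=e−e_prev=-1.25; u=1·(-0.25)+3/4·0.75+3/4·(-1.25)=-0.625; next y=-1/2·1.25+1/2·(-0.625)=-0.9375
n=2: y=-0.9375, sp=1, e=sp−y=1.9375; I=2.6875, D=e−e_prev=2.1875; u=1·1.9375+3/4·2.6875+3/4·2.1875=5.59375; next y=-1/2·(-0.9375)+1/2·5.59375=3.265625
n=3: y=3.265625, sp=1, e=sp−y=-2.265625; I=0.421875, D=e−e_prev=-4.203125; u=1·(-2.265625)+3/4·0.421875+3/4·(-4.203125)≈-5.101563; next y=-1/2·3.265625+1/2·(-5.101563)≈-4.183594
n=4: y≈-4.183594, sp=1, e=sp−y≈5.183594; I≈5.605469, D=e−e_prev≈7.449219; u=1·5.183594+3/4·5.605469+3/4·7.449219≈14.974609; next y=-1/2·(-4.183594)+1/2·14.974609≈9.579102
n=5: y≈9.579102, sp=1, e=sp−y≈-8.579102; I≈-2.973633, D=e−e_prev≈-13.762695; u=1·(-8.579102)+3/4·(-2.973633)+3/4·(-13.762695)≈-21.131348; next y=-1/2·9.579102+1/2·(-21.131348)≈-15.355225
n=6: y≈-15.355225, sp=1, e=sp−y≈16.355225; I≈13.381592, D=e−e_prev≈24.934326; u=1·16.355225+3/4·13.381592+3/4·24.934326≈45.092163; next y=-1/2·(-15.355225)+1/2·45.092163≈30.223694
n=7: y≈30.223694, sp=1, e=sp−y≈-29.223694; I≈-15.842102, D=e−e_prev≈-45.578918; u=1·(-29.223694)+3/4·(-15.842102)+3/4·(-45.578918)≈-75.289459; next y=-1/2·30.223694+1/2·(-75.289459)≈-52.756577

0 1 2.500 0.000
1 1 -0.625 1.250
2 1 5.594 -0.938
3 1 -5.102 3.266
4 1 14.975 -4.184
5 1 -21.131 9.579
6 1 45.092 -15.355
7 1 -75.289 30.224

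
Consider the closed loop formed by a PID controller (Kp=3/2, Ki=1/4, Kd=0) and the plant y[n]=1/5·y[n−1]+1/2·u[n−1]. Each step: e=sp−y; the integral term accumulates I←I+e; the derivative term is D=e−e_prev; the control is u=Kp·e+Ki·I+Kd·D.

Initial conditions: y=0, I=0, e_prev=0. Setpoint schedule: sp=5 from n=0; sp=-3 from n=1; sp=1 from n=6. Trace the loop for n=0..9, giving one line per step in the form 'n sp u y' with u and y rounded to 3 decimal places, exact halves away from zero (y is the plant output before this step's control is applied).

(exact arithmetic carried between steps; '≈' marks a value shown rounded to 6 d.p. or computed from one; I and e_prev carry over from the previous line; the table rounds u and y to 3 d.p., halves away from zero)
n=0: y=0, sp=5, e=sp−y=5; I=5, D=e−e_prev=5; u=3/2·5+1/4·5+0·5=8.75; next y=1/5·0+1/2·8.75=4.375
n=1: y=4.375, sp=-3, e=sp−y=-7.375; I=-2.375, D=e−e_prev=-12.375; u=3/2·(-7.375)+1/4·(-2.375)+0·(-12.375)=-11.65625; next y=1/5·4.375+1/2·(-11.65625)=-4.953125
n=2: y=-4.953125, sp=-3, e=sp−y=1.953125; I=-0.421875, D=e−e_prev=9.328125; u=3/2·1.953125+1/4·(-0.421875)+0·9.328125≈2.824219; next y=1/5·(-4.953125)+1/2·2.824219≈0.421484
n=3: y≈0.421484, sp=-3, e=sp−y≈-3.421484; I≈-3.843359, D=e−e_prev≈-5.374609; u=3/2·(-3.421484)+1/4·(-3.843359)+0·(-5.374609)≈-6.093066; next y=1/5·0.421484+1/2·(-6.093066)≈-2.962236
n=4: y≈-2.962236, sp=-3, e=sp−y≈-0.037764; I≈-3.881123, D=e−e_prev≈3.383721; u=3/2·(-0.037764)+1/4·(-3.881123)+0·3.383721≈-1.026926; next y=1/5·(-2.962236)+1/2·(-1.026926)≈-1.105910
n=5: y≈-1.105910, sp=-3, e=sp−y≈-1.894090; I≈-5.775213, D=e−e_prev≈-1.856326; u=3/2·(-1.894090)+1/4·(-5.775213)+0·(-1.856326)≈-4.284938; next y=1/5·(-1.105910)+1/2·(-4.284938)≈-2.363651
n=6: y≈-2.363651, sp=1, e=sp−y≈3.363651; I≈-2.411562, D=e−e_prev≈5.257740; u=3/2·3.363651+1/4·(-2.411562)+0·5.257740≈4.442586; next y=1/5·(-2.363651)+1/2·4.442586≈1.748563
n=7: y≈1.748563, sp=1, e=sp−y≈-0.748563; I≈-3.160125, D=e−e_prev≈-4.112214; u=3/2·(-0.748563)+1/4·(-3.160125)+0·(-4.112214)≈-1.912875; next y=1/5·1.748563+1/2·(-1.912875)≈-0.606725
n=8: y≈-0.606725, sp=1, e=sp−y≈1.606725; I≈-1.553399, D=e−e_prev≈2.355288; u=3/2·1.606725+1/4·(-1.553399)+0·2.355288≈2.021738; next y=1/5·(-0.606725)+1/2·2.021738≈0.889524
n=9: y≈0.889524, sp=1, e=sp−y≈0.110476; I≈-1.442923, D=e−e_prev≈-1.496249; u=3/2·0.110476+1/4·(-1.442923)+0·(-1.496249)≈-0.195017; next y=1/5·0.889524+1/2·(-0.195017)≈0.080396

0 5 8.750 0.000
1 -3 -11.656 4.375
2 -3 2.824 -4.953
3 -3 -6.093 0.421
4 -3 -1.027 -2.962
5 -3 -4.285 -1.106
6 1 4.443 -2.364
7 1 -1.913 1.749
8 1 2.022 -0.607
9 1 -0.195 0.890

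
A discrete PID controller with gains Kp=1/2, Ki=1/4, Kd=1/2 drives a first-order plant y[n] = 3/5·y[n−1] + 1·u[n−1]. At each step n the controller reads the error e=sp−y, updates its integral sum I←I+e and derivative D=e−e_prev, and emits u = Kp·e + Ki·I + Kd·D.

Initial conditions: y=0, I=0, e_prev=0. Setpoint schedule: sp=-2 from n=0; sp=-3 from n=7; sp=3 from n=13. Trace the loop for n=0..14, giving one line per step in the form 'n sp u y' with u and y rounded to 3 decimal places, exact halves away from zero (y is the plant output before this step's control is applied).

(exact arithmetic carried between steps; '≈' marks a value shown rounded to 6 d.p. or computed from one; I and e_prev carry over from the previous line; the table rounds u and y to 3 d.p., halves away from zero)
n=0: y=0, sp=-2, e=sp−y=-2; I=-2, D=e−e_prev=-2; u=1/2·(-2)+1/4·(-2)+1/2·(-2)=-2.5; next y=3/5·0+1·(-2.5)=-2.5
n=1: y=-2.5, sp=-2, e=sp−y=0.5; I=-1.5, D=e−e_prev=2.5; u=1/2·0.5+1/4·(-1.5)+1/2·2.5=1.125; next y=3/5·(-2.5)+1·1.125=-0.375
n=2: y=-0.375, sp=-2, e=sp−y=-1.625; I=-3.125, D=e−e_prev=-2.125; u=1/2·(-1.625)+1/4·(-3.125)+1/2·(-2.125)=-2.65625; next y=3/5·(-0.375)+1·(-2.65625)=-2.88125
n=3: y=-2.88125, sp=-2, e=sp−y=0.88125; I=-2.24375, D=e−e_prev=2.50625; u=1/2·0.88125+1/4·(-2.24375)+1/2·2.50625≈1.132813; next y=3/5·(-2.88125)+1·1.132813≈-0.595938
n=4: y≈-0.595938, sp=-2, e=sp−y≈-1.404063; I≈-3.647813, D=e−e_prev≈-2.285313; u=1/2·(-1.404063)+1/4·(-3.647813)+1/2·(-2.285313)≈-2.756641; next y=3/5·(-0.595938)+1·(-2.756641)≈-3.114203
n=5: y≈-3.114203, sp=-2, e=sp−y≈1.114203; I≈-2.533609, D=e−e_prev≈2.518266; u=1/2·1.114203+1/4·(-2.533609)+1/2·2.518266≈1.182832; next y=3/5·(-3.114203)+1·1.182832≈-0.685690
n=6: y≈-0.685690, sp=-2, e=sp−y≈-1.314310; I≈-3.847920, D=e−e_prev≈-2.428513; u=1/2·(-1.314310)+1/4·(-3.847920)+1/2·(-2.428513)≈-2.833392; next y=3/5·(-0.685690)+1·(-2.833392)≈-3.244806
n=7: y≈-3.244806, sp=-3, e=sp−y≈0.244806; I≈-3.603114, D=e−e_prev≈1.559116; u=1/2·0.244806+1/4·(-3.603114)+1/2·1.559116≈0.001182; next y=3/5·(-3.244806)+1·0.001182≈-1.945701
n=8: y≈-1.945701, sp=-3, e=sp−y≈-1.054299; I≈-4.657413, D=e−e_prev≈-1.299104; u=1/2·(-1.054299)+1/4·(-4.657413)+1/2·(-1.299104)≈-2.341055; next y=3/5·(-1.945701)+1·(-2.341055)≈-3.508475
n=9: y≈-3.508475, sp=-3, e=sp−y≈0.508475; I≈-4.148937, D=e−e_prev≈1.562774; u=1/2·0.508475+1/4·(-4.148937)+1/2·1.562774≈-0.001609; next y=3/5·(-3.508475)+1·(-0.001609)≈-2.106695
n=10: y≈-2.106695, sp=-3, e=sp−y≈-0.893305; I≈-5.042243, D=e−e_prev≈-1.401781; u=1/2·(-0.893305)+1/4·(-5.042243)+1/2·(-1.401781)≈-2.408104; next y=3/5·(-2.106695)+1·(-2.408104)≈-3.672120
n=11: y≈-3.672120, sp=-3, e=sp−y≈0.672120; I≈-4.370122, D=e−e_prev≈1.565426; u=1/2·0.672120+1/4·(-4.370122)+1/2·1.565426≈0.026243; next y=3/5·(-3.672120)+1·0.026243≈-2.177030
n=12: y≈-2.177030, sp=-3, e=sp−y≈-0.822970; I≈-5.193092, D=e−e_prev≈-1.495091; u=1/2·(-0.822970)+1/4·(-5.193092)+1/2·(-1.495091)≈-2.457304; next y=3/5·(-2.177030)+1·(-2.457304)≈-3.763521
n=13: y≈-3.763521, sp=3, e=sp−y≈6.763521; I≈1.570429, D=e−e_prev≈7.586492; u=1/2·6.763521+1/4·1.570429+1/2·7.586492≈7.567614; next y=3/5·(-3.763521)+1·7.567614≈5.309501
n=14: y≈5.309501, sp=3, e=sp−y≈-2.309501; I≈-0.739072, D=e−e_prev≈-9.073022; u=1/2·(-2.309501)+1/4·(-0.739072)+1/2·(-9.073022)≈-5.876030; next y=3/5·5.309501+1·(-5.876030)≈-2.690329

0 -2 -2.500 0.000
1 -2 1.125 -2.500
2 -2 -2.656 -0.375
3 -2 1.133 -2.881
4 -2 -2.757 -0.596
5 -2 1.183 -3.114
6 -2 -2.833 -0.686
7 -3 0.001 -3.245
8 -3 -2.341 -1.946
9 -3 -0.002 -3.508
10 -3 -2.408 -2.107
11 -3 0.026 -3.672
12 -3 -2.457 -2.177
13 3 7.568 -3.764
14 3 -5.876 5.310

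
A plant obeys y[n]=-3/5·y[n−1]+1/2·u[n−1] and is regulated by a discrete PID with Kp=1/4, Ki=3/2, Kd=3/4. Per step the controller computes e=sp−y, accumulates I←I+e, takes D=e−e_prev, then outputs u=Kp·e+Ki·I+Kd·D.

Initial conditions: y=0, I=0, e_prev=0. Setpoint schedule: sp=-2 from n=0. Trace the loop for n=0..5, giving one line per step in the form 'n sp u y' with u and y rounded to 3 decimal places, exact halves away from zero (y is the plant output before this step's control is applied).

0 -2 -5.000 0.000
1 -2 -0.250 -2.500
2 -2 -11.063 1.375
3 -2 6.109 -6.356
4 -2 -26.216 6.868
5 -2 30.644 -17.229

(exact arithmetic carried between steps; '≈' marks a value shown rounded to 6 d.p. or computed from one; I and e_prev carry over from the previous line; the table rounds u and y to 3 d.p., halves away from zero)
n=0: y=0, sp=-2, e=sp−y=-2; I=-2, D=e−e_prev=-2; u=1/4·(-2)+3/2·(-2)+3/4·(-2)=-5; next y=-3/5·0+1/2·(-5)=-2.5
n=1: y=-2.5, sp=-2, e=sp−y=0.5; I=-1.5, D=e−e_prev=2.5; u=1/4·0.5+3/2·(-1.5)+3/4·2.5=-0.25; next y=-3/5·(-2.5)+1/2·(-0.25)=1.375
n=2: y=1.375, sp=-2, e=sp−y=-3.375; I=-4.875, D=e−e_prev=-3.875; u=1/4·(-3.375)+3/2·(-4.875)+3/4·(-3.875)=-11.0625; next y=-3/5·1.375+1/2·(-11.0625)=-6.35625
n=3: y=-6.35625, sp=-2, e=sp−y=4.35625; I=-0.51875, D=e−e_prev=7.73125; u=1/4·4.35625+3/2·(-0.51875)+3/4·7.73125=6.109375; next y=-3/5·(-6.35625)+1/2·6.109375≈6.868438
n=4: y≈6.868438, sp=-2, e=sp−y≈-8.868438; I≈-9.387188, D=e−e_prev≈-13.224688; u=1/4·(-8.868438)+3/2·(-9.387188)+3/4·(-13.224688)≈-26.216406; next y=-3/5·6.868438+1/2·(-26.216406)≈-17.229266
n=5: y≈-17.229266, sp=-2, e=sp−y≈15.229266; I≈5.842078, D=e−e_prev≈24.097703; u=1/4·15.229266+3/2·5.842078+3/4·24.097703≈30.643711; next y=-3/5·(-17.229266)+1/2·30.643711≈25.659415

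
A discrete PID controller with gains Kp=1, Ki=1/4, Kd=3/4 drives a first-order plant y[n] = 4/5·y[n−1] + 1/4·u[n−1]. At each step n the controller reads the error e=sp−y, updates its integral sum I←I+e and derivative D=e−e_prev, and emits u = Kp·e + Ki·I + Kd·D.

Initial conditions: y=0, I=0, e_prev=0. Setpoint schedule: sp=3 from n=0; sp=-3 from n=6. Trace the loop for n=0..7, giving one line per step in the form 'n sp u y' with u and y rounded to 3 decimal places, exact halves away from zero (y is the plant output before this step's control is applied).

(exact arithmetic carried between steps; '≈' marks a value shown rounded to 6 d.p. or computed from one; I and e_prev carry over from the previous line; the table rounds u and y to 3 d.p., halves away from zero)
n=0: y=0, sp=3, e=sp−y=3; I=3, D=e−e_prev=3; u=1·3+1/4·3+3/4·3=6; next y=4/5·0+1/4·6=1.5
n=1: y=1.5, sp=3, e=sp−y=1.5; I=4.5, D=e−e_prev=-1.5; u=1·1.5+1/4·4.5+3/4·(-1.5)=1.5; next y=4/5·1.5+1/4·1.5=1.575
n=2: y=1.575, sp=3, e=sp−y=1.425; I=5.925, D=e−e_prev=-0.075; u=1·1.425+1/4·5.925+3/4·(-0.075)=2.85; next y=4/5·1.575+1/4·2.85=1.9725
n=3: y=1.9725, sp=3, e=sp−y=1.0275; I=6.9525, D=e−e_prev=-0.3975; u=1·1.0275+1/4·6.9525+3/4·(-0.3975)=2.4675; next y=4/5·1.9725+1/4·2.4675=2.194875
n=4: y=2.194875, sp=3, e=sp−y=0.805125; I=7.757625, D=e−e_prev=-0.222375; u=1·0.805125+1/4·7.757625+3/4·(-0.222375)=2.57775; next y=4/5·2.194875+1/4·2.57775≈2.400338
n=5: y≈2.400338, sp=3, e=sp−y≈0.599663; I≈8.357288, D=e−e_prev≈-0.205463; u=1·0.599663+1/4·8.357288+3/4·(-0.205463)≈2.534888; next y=4/5·2.400338+1/4·2.534888≈2.553992
n=6: y≈2.553992, sp=-3, e=sp−y≈-5.553992; I≈2.803296, D=e−e_prev≈-6.153654; u=1·(-5.553992)+1/4·2.803296+3/4·(-6.153654)≈-9.468409; next y=4/5·2.553992+1/4·(-9.468409)≈-0.323909
n=7: y≈-0.323909, sp=-3, e=sp−y≈-2.676091; I≈0.127204, D=e−e_prev≈2.877901; u=1·(-2.676091)+1/4·0.127204+3/4·2.877901≈-0.485865; next y=4/5·(-0.323909)+1/4·(-0.485865)≈-0.380593

0 3 6.000 0.000
1 3 1.500 1.500
2 3 2.850 1.575
3 3 2.468 1.973
4 3 2.578 2.195
5 3 2.535 2.400
6 -3 -9.468 2.554
7 -3 -0.486 -0.324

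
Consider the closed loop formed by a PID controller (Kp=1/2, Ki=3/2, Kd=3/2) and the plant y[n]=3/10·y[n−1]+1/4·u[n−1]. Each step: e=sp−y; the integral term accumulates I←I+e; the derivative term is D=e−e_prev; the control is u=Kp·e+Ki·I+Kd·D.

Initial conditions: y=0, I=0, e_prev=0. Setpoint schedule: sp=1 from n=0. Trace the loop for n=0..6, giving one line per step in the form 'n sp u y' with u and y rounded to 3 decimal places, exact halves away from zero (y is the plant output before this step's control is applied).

0 1 3.500 0.000
1 1 0.438 0.875
2 1 3.698 0.372
3 1 1.561 1.036
4 1 3.676 0.701
5 1 2.123 1.129
6 1 3.481 0.870

(exact arithmetic carried between steps; '≈' marks a value shown rounded to 6 d.p. or computed from one; I and e_prev carry over from the previous line; the table rounds u and y to 3 d.p., halves away from zero)
n=0: y=0, sp=1, e=sp−y=1; I=1, D=e−e_prev=1; u=1/2·1+3/2·1+3/2·1=3.5; next y=3/10·0+1/4·3.5=0.875
n=1: y=0.875, sp=1, e=sp−y=0.125; I=1.125, D=e−e_prev=-0.875; u=1/2·0.125+3/2·1.125+3/2·(-0.875)=0.4375; next y=3/10·0.875+1/4·0.4375=0.371875
n=2: y=0.371875, sp=1, e=sp−y=0.628125; I=1.753125, D=e−e_prev=0.503125; u=1/2·0.628125+3/2·1.753125+3/2·0.503125≈3.698438; next y=3/10·0.371875+1/4·3.698438≈1.036172
n=3: y≈1.036172, sp=1, e=sp−y≈-0.036172; I≈1.716953, D=e−e_prev≈-0.664297; u=1/2·(-0.036172)+3/2·1.716953+3/2·(-0.664297)≈1.560898; next y=3/10·1.036172+1/4·1.560898≈0.701076
n=4: y≈0.701076, sp=1, e=sp−y≈0.298924; I≈2.015877, D=e−e_prev≈0.335096; u=1/2·0.298924+3/2·2.015877+3/2·0.335096≈3.675921; next y=3/10·0.701076+1/4·3.675921≈1.129303
n=5: y≈1.129303, sp=1, e=sp−y≈-0.129303; I≈1.886574, D=e−e_prev≈-0.428227; u=1/2·(-0.129303)+3/2·1.886574+3/2·(-0.428227)≈2.122869; next y=3/10·1.129303+1/4·2.122869≈0.869508
n=6: y≈0.869508, sp=1, e=sp−y≈0.130492; I≈2.017066, D=e−e_prev≈0.259795; u=1/2·0.130492+3/2·2.017066+3/2·0.259795≈3.480537; next y=3/10·0.869508+1/4·3.480537≈1.130987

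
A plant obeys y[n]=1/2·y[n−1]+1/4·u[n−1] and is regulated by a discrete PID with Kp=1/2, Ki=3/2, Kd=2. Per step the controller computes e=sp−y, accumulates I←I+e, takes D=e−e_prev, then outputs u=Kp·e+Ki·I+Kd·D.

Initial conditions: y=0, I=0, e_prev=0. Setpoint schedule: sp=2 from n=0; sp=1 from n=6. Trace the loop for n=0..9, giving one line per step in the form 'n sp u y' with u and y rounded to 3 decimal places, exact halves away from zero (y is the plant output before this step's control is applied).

(exact arithmetic carried between steps; '≈' marks a value shown rounded to 6 d.p. or computed from one; I and e_prev carry over from the previous line; the table rounds u and y to 3 d.p., halves away from zero)
n=0: y=0, sp=2, e=sp−y=2; I=2, D=e−e_prev=2; u=1/2·2+3/2·2+2·2=8; next y=1/2·0+1/4·8=2
n=1: y=2, sp=2, e=sp−y=0; I=2, D=e−e_prev=-2; u=1/2·0+3/2·2+2·(-2)=-1; next y=1/2·2+1/4·(-1)=0.75
n=2: y=0.75, sp=2, e=sp−y=1.25; I=3.25, D=e−e_prev=1.25; u=1/2·1.25+3/2·3.25+2·1.25=8; next y=1/2·0.75+1/4·8=2.375
n=3: y=2.375, sp=2, e=sp−y=-0.375; I=2.875, D=e−e_prev=-1.625; u=1/2·(-0.375)+3/2·2.875+2·(-1.625)=0.875; next y=1/2·2.375+1/4·0.875=1.40625
n=4: y=1.40625, sp=2, e=sp−y=0.59375; I=3.46875, D=e−e_prev=0.96875; u=1/2·0.59375+3/2·3.46875+2·0.96875=7.4375; next y=1/2·1.40625+1/4·7.4375=2.5625
n=5: y=2.5625, sp=2, e=sp−y=-0.5625; I=2.90625, D=e−e_prev=-1.15625; u=1/2·(-0.5625)+3/2·2.90625+2·(-1.15625)=1.765625; next y=1/2·2.5625+1/4·1.765625≈1.722656
n=6: y≈1.722656, sp=1, e=sp−y≈-0.722656; I≈2.183594, D=e−e_prev≈-0.160156; u=1/2·(-0.722656)+3/2·2.183594+2·(-0.160156)≈2.59375; next y=1/2·1.722656+1/4·2.59375≈1.509766
n=7: y≈1.509766, sp=1, e=sp−y≈-0.509766; I≈1.673828, D=e−e_prev≈0.212891; u=1/2·(-0.509766)+3/2·1.673828+2·0.212891≈2.681641; next y=1/2·1.509766+1/4·2.681641≈1.425293
n=8: y≈1.425293, sp=1, e=sp−y≈-0.425293; I≈1.248535, D=e−e_prev≈0.084473; u=1/2·(-0.425293)+3/2·1.248535+2·0.084473≈1.829102; next y=1/2·1.425293+1/4·1.829102≈1.169922
n=9: y≈1.169922, sp=1, e=sp−y≈-0.169922; I≈1.078613, D=e−e_prev≈0.255371; u=1/2·(-0.169922)+3/2·1.078613+2·0.255371≈2.043701; next y=1/2·1.169922+1/4·2.043701≈1.095886

0 2 8.000 0.000
1 2 -1.000 2.000
2 2 8.000 0.750
3 2 0.875 2.375
4 2 7.438 1.406
5 2 1.766 2.563
6 1 2.594 1.723
7 1 2.682 1.510
8 1 1.829 1.425
9 1 2.044 1.170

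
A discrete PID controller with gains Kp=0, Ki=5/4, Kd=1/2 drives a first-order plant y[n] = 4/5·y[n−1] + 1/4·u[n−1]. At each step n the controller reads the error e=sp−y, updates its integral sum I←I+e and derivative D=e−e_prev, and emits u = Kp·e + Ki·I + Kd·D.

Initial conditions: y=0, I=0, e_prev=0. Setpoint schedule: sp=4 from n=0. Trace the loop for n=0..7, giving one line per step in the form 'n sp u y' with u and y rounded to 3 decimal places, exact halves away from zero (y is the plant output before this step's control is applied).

0 4 7.000 0.000
1 4 6.938 1.750
2 4 8.202 3.134
3 4 7.485 4.558
4 4 5.820 5.518
5 4 3.788 5.869
6 4 2.024 5.642
7 4 0.947 5.020

(exact arithmetic carried between steps; '≈' marks a value shown rounded to 6 d.p. or computed from one; I and e_prev carry over from the previous line; the table rounds u and y to 3 d.p., halves away from zero)
n=0: y=0, sp=4, e=sp−y=4; I=4, D=e−e_prev=4; u=0·4+5/4·4+1/2·4=7; next y=4/5·0+1/4·7=1.75
n=1: y=1.75, sp=4, e=sp−y=2.25; I=6.25, D=e−e_prev=-1.75; u=0·2.25+5/4·6.25+1/2·(-1.75)=6.9375; next y=4/5·1.75+1/4·6.9375=3.134375
n=2: y=3.134375, sp=4, e=sp−y=0.865625; I=7.115625, D=e−e_prev=-1.384375; u=0·0.865625+5/4·7.115625+1/2·(-1.384375)≈8.202344; next y=4/5·3.134375+1/4·8.202344≈4.558086
n=3: y≈4.558086, sp=4, e=sp−y≈-0.558086; I≈6.557539, D=e−e_prev≈-1.423711; u=0·(-0.558086)+5/4·6.557539+1/2·(-1.423711)≈7.485068; next y=4/5·4.558086+1/4·7.485068≈5.517736
n=4: y≈5.517736, sp=4, e=sp−y≈-1.517736; I≈5.039803, D=e−e_prev≈-0.959650; u=0·(-1.517736)+5/4·5.039803+1/2·(-0.959650)≈5.819929; next y=4/5·5.517736+1/4·5.819929≈5.869171
n=5: y≈5.869171, sp=4, e=sp−y≈-1.869171; I≈3.170632, D=e−e_prev≈-0.351435; u=0·(-1.869171)+5/4·3.170632+1/2·(-0.351435)≈3.787573; next y=4/5·5.869171+1/4·3.787573≈5.642230
n=6: y≈5.642230, sp=4, e=sp−y≈-1.642230; I≈1.528402, D=e−e_prev≈0.226941; u=0·(-1.642230)+5/4·1.528402+1/2·0.226941≈2.023973; next y=4/5·5.642230+1/4·2.023973≈5.019777
n=7: y≈5.019777, sp=4, e=sp−y≈-1.019777; I≈0.508625, D=e−e_prev≈0.622453; u=0·(-1.019777)+5/4·0.508625+1/2·0.622453≈0.947008; next y=4/5·5.019777+1/4·0.947008≈4.252574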